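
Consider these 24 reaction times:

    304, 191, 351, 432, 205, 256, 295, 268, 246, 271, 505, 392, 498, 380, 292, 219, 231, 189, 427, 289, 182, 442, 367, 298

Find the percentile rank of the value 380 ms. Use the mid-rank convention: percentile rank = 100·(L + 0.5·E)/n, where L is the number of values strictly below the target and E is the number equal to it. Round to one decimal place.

Sorted: 182, 189, 191, 205, 219, 231, 246, 256, 268, 271, 289, 292, 295, 298, 304, 351, 367, 380, 392, 427, 432, 442, 498, 505.
Count below 380: L = 17; count equal: E = 1; n = 24.
Percentile rank = 100·(17 + 0.5·1)/24 = 100·17.5/24 = 72.92.

72.9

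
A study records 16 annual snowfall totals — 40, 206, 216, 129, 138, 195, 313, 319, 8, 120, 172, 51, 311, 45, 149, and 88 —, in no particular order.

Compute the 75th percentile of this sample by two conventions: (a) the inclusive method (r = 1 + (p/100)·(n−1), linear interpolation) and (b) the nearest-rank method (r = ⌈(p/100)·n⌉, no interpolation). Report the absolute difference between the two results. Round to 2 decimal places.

Sorted: 8, 40, 45, 51, 88, 120, 129, 138, 149, 172, 195, 206, 216, 311, 313, 319.
n = 16.
(a) r = 12.25; between ranks 12 (206) and 13 (216): 208.5.
(b) the nearest-rank method: rank 12 → 206.
|208.5 − 206| = 2.5.

2.50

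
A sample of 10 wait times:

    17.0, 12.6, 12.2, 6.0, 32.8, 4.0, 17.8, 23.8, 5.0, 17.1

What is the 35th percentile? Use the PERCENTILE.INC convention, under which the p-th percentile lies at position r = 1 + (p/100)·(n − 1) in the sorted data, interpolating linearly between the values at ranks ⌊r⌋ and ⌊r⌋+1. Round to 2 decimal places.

Sorted: 4.0, 5.0, 6.0, 12.2, 12.6, 17.0, 17.1, 17.8, 23.8, 32.8.
n = 10.
r = 1 + (35/100)·(10 − 1) = 1 + 3.15 = 4.15.
Rank 4 is 12.2 and rank 5 is 12.6.
Interpolate: 12.2 + 0.15·(12.6 − 12.2) = 12.2 + 0.15·0.4 = 12.26.

12.26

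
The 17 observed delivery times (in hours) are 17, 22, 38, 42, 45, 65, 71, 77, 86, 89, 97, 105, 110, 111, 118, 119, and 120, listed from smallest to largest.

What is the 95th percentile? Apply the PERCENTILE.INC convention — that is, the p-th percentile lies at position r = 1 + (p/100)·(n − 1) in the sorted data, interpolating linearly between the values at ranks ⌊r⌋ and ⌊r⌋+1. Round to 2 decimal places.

n = 17.
r = 1 + (95/100)·(17 − 1) = 1 + 15.2 = 16.2.
Rank 16 is 119 and rank 17 is 120.
Interpolate: 119 + 0.2·(120 − 119) = 119 + 0.2·1 = 119.2.

119.20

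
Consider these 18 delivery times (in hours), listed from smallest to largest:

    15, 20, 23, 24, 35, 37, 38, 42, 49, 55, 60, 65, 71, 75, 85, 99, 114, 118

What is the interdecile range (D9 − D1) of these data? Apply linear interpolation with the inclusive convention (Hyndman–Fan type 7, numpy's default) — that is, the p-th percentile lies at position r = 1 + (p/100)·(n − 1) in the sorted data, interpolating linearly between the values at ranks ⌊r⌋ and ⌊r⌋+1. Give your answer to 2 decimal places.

n = 18.
P10: r = 2.7; ranks 2–3 are 20, 23; interpolating gives 22.1.
P90: r = 16.3; ranks 16–17 are 99, 114; interpolating gives 103.5.
Difference: 103.5 − 22.1 = 81.4.

81.40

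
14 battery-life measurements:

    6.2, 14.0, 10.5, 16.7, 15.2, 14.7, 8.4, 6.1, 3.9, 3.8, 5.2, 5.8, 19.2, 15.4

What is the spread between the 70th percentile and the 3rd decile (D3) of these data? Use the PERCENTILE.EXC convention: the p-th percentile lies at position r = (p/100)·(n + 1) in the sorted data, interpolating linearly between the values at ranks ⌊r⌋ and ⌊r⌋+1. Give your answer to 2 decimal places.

9.00

Sorted: 3.8, 3.9, 5.2, 5.8, 6.1, 6.2, 8.4, 10.5, 14.0, 14.7, 15.2, 15.4, 16.7, 19.2.
n = 14.
P30: r = 4.5; ranks 4–5 are 5.8, 6.1; interpolating gives 5.95.
P70: r = 10.5; ranks 10–11 are 14.7, 15.2; interpolating gives 14.95.
Difference: 14.95 − 5.95 = 9.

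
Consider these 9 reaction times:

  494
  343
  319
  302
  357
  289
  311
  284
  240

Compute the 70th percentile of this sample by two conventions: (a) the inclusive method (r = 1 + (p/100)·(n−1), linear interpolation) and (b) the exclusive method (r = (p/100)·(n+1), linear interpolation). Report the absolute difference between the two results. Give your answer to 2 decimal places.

Sorted: 240, 284, 289, 302, 311, 319, 343, 357, 494.
n = 9.
(a) r = 6.6; between ranks 6 (319) and 7 (343): 333.4.
(b) r = 7 → value at rank 7 = 343.
|333.4 − 343| = 9.6.

9.60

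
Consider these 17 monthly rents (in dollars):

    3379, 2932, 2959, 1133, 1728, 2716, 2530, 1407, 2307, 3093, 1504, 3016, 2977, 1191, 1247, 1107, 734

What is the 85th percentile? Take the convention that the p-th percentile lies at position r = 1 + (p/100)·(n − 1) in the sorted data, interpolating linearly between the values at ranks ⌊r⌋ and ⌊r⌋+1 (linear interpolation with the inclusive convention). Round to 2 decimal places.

3000.40

Sorted: 734, 1107, 1133, 1191, 1247, 1407, 1504, 1728, 2307, 2530, 2716, 2932, 2959, 2977, 3016, 3093, 3379.
n = 17.
r = 1 + (85/100)·(17 − 1) = 1 + 13.6 = 14.6.
Rank 14 is 2977 and rank 15 is 3016.
Interpolate: 2977 + 0.6·(3016 − 2977) = 2977 + 0.6·39 = 3000.4.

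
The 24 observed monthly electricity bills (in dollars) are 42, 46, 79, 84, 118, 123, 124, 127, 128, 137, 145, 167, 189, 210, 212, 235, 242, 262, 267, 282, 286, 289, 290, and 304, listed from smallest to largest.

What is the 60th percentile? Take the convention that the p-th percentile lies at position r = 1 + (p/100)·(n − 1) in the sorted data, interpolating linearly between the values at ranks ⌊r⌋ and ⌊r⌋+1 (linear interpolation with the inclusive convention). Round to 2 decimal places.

n = 24.
r = 1 + (60/100)·(24 − 1) = 1 + 13.8 = 14.8.
Rank 14 is 210 and rank 15 is 212.
Interpolate: 210 + 0.8·(212 − 210) = 210 + 0.8·2 = 211.6.

211.60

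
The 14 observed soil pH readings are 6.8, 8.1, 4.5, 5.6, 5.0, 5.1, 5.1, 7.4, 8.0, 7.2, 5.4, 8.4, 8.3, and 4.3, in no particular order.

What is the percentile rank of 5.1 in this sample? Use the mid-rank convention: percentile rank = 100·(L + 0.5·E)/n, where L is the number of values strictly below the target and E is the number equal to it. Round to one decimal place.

28.6

Sorted: 4.3, 4.5, 5.0, 5.1, 5.1, 5.4, 5.6, 6.8, 7.2, 7.4, 8.0, 8.1, 8.3, 8.4.
Count below 5.1: L = 3; count equal: E = 2; n = 14.
Percentile rank = 100·(3 + 0.5·2)/14 = 100·4/14 = 28.57.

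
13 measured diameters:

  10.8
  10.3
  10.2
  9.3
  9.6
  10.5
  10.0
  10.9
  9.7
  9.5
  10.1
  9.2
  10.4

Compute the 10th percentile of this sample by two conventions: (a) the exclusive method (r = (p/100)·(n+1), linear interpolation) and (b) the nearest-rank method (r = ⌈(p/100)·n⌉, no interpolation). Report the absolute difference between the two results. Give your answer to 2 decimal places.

Sorted: 9.2, 9.3, 9.5, 9.6, 9.7, 10.0, 10.1, 10.2, 10.3, 10.4, 10.5, 10.8, 10.9.
n = 13.
(a) r = 1.4; between ranks 1 (9.2) and 2 (9.3): 9.24.
(b) the nearest-rank method: rank 2 → 9.3.
|9.24 − 9.3| = 0.06.

0.06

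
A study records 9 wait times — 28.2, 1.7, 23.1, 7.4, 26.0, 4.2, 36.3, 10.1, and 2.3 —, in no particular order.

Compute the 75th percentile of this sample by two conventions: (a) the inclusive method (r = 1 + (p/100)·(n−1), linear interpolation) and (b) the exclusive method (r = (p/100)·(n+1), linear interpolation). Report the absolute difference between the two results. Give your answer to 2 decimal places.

Sorted: 1.7, 2.3, 4.2, 7.4, 10.1, 23.1, 26.0, 28.2, 36.3.
n = 9.
(a) r = 7 → value at rank 7 = 26.
(b) r = 7.5; between ranks 7 (26.0) and 8 (28.2): 27.1.
|26 − 27.1| = 1.1.

1.10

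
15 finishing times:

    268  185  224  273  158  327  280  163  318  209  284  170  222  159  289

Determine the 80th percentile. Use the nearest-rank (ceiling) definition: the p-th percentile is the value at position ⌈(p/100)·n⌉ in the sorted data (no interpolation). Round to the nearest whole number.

Sorted: 158, 159, 163, 170, 185, 209, 222, 224, 268, 273, 280, 284, 289, 318, 327.
n = 15.
Position = ⌈80/100 · 15⌉ = ⌈12⌉ = 12.
The value at rank 12 is 284.

284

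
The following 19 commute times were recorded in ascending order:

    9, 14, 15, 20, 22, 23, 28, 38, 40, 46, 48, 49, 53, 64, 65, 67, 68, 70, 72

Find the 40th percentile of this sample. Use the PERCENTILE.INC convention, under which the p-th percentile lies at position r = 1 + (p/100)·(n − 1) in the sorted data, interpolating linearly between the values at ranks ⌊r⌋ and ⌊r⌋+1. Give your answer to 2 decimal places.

n = 19.
r = 1 + (40/100)·(19 − 1) = 1 + 7.2 = 8.2.
Rank 8 is 38 and rank 9 is 40.
Interpolate: 38 + 0.2·(40 − 38) = 38 + 0.2·2 = 38.4.

38.40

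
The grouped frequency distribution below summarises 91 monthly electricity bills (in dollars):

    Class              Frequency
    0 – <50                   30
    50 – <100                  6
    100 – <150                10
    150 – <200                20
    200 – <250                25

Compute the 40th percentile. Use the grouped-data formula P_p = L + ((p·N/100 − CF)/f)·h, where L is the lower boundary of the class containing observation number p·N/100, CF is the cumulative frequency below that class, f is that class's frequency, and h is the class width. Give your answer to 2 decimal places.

102.00

N = 91; target position k = 40/100 · 91 = 36.4.
Cumulative frequencies: 30, 36, 46, 66, 91.
Observation 36.4 falls in the class 100 – <150.
L = 100, CF = 36, f = 10, h = 50.
P40 = 100 + ((36.4 − 36)/10)·50 = 100 + 2 = 102.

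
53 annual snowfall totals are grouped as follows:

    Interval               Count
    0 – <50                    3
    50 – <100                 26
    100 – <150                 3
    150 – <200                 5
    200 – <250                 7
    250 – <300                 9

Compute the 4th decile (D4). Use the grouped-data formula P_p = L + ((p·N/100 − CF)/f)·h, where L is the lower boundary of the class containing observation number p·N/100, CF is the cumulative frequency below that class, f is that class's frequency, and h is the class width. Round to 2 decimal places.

85.00

N = 53; target position k = 40/100 · 53 = 21.2.
Cumulative frequencies: 3, 29, 32, 37, 44, 53.
Observation 21.2 falls in the class 50 – <100.
L = 50, CF = 3, f = 26, h = 50.
P40 = 50 + ((21.2 − 3)/26)·50 = 50 + 35 = 85.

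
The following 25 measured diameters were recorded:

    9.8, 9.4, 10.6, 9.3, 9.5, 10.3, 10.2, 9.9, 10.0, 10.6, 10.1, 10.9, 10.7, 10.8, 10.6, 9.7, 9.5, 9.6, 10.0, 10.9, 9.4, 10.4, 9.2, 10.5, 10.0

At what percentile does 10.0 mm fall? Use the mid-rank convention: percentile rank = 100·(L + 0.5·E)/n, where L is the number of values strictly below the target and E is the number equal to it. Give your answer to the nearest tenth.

46.0

Sorted: 9.2, 9.3, 9.4, 9.4, 9.5, 9.5, 9.6, 9.7, 9.8, 9.9, 10.0, 10.0, 10.0, 10.1, 10.2, 10.3, 10.4, 10.5, 10.6, 10.6, 10.6, 10.7, 10.8, 10.9, 10.9.
Count below 10.0: L = 10; count equal: E = 3; n = 25.
Percentile rank = 100·(10 + 0.5·3)/25 = 100·11.5/25 = 46.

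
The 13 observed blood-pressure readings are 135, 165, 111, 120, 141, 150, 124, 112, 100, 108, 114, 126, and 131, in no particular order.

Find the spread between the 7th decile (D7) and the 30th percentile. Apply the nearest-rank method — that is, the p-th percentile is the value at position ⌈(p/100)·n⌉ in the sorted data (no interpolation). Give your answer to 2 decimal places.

Sorted: 100, 108, 111, 112, 114, 120, 124, 126, 131, 135, 141, 150, 165.
n = 13.
P30: rank ⌈30/100·13⌉ = 4 → 112.
P70: rank ⌈70/100·13⌉ = 10 → 135.
Difference: 135 − 112 = 23.

23.00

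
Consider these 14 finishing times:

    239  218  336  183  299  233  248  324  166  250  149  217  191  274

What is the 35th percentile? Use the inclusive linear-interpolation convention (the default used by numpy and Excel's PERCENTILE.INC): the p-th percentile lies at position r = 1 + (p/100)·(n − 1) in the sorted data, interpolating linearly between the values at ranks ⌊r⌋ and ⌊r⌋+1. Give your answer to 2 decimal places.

Sorted: 149, 166, 183, 191, 217, 218, 233, 239, 248, 250, 274, 299, 324, 336.
n = 14.
r = 1 + (35/100)·(14 − 1) = 1 + 4.55 = 5.55.
Rank 5 is 217 and rank 6 is 218.
Interpolate: 217 + 0.55·(218 − 217) = 217 + 0.55·1 = 217.55.

217.55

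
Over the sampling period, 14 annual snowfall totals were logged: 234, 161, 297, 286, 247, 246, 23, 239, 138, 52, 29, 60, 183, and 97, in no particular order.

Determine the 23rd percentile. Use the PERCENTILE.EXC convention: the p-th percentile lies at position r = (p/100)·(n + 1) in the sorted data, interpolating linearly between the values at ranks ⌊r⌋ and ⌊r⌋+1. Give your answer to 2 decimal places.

55.60

Sorted: 23, 29, 52, 60, 97, 138, 161, 183, 234, 239, 246, 247, 286, 297.
n = 14.
r = (23/100)·(14 + 1) = 3.45.
Rank 3 is 52 and rank 4 is 60.
Interpolate: 52 + 0.45·(60 − 52) = 52 + 0.45·8 = 55.6.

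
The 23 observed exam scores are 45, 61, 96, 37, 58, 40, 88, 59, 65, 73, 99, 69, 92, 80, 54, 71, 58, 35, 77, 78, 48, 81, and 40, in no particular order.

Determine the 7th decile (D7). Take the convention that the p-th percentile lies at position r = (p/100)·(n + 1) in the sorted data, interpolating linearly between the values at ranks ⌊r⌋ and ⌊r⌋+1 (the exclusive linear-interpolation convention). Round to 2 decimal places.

Sorted: 35, 37, 40, 40, 45, 48, 54, 58, 58, 59, 61, 65, 69, 71, 73, 77, 78, 80, 81, 88, 92, 96, 99.
n = 23.
r = (70/100)·(23 + 1) = 16.8.
Rank 16 is 77 and rank 17 is 78.
Interpolate: 77 + 0.8·(78 − 77) = 77 + 0.8·1 = 77.8.

77.80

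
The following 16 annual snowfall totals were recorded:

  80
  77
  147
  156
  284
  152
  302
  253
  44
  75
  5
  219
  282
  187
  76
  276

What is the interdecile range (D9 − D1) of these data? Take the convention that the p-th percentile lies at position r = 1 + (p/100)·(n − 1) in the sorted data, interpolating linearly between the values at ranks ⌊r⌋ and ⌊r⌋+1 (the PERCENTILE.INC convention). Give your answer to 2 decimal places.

Sorted: 5, 44, 75, 76, 77, 80, 147, 152, 156, 187, 219, 253, 276, 282, 284, 302.
n = 16.
P10: r = 2.5; ranks 2–3 are 44, 75; interpolating gives 59.5.
P90: r = 14.5; ranks 14–15 are 282, 284; interpolating gives 283.
Difference: 283 − 59.5 = 223.5.

223.50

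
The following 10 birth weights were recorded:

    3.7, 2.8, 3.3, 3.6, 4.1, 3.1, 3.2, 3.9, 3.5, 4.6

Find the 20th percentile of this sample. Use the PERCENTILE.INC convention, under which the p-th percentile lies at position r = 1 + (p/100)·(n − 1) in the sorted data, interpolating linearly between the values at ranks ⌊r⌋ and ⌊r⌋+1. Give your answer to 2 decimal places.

3.18

Sorted: 2.8, 3.1, 3.2, 3.3, 3.5, 3.6, 3.7, 3.9, 4.1, 4.6.
n = 10.
r = 1 + (20/100)·(10 − 1) = 1 + 1.8 = 2.8.
Rank 2 is 3.1 and rank 3 is 3.2.
Interpolate: 3.1 + 0.8·(3.2 − 3.1) = 3.1 + 0.8·0.1 = 3.18.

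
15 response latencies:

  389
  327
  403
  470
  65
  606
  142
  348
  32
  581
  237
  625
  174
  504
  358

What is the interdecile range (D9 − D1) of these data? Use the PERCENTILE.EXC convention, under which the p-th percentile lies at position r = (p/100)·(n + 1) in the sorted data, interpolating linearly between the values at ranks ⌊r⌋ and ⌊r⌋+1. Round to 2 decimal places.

Sorted: 32, 65, 142, 174, 237, 327, 348, 358, 389, 403, 470, 504, 581, 606, 625.
n = 15.
P10: r = 1.6; ranks 1–2 are 32, 65; interpolating gives 51.8.
P90: r = 14.4; ranks 14–15 are 606, 625; interpolating gives 613.6.
Difference: 613.6 − 51.8 = 561.8.

561.80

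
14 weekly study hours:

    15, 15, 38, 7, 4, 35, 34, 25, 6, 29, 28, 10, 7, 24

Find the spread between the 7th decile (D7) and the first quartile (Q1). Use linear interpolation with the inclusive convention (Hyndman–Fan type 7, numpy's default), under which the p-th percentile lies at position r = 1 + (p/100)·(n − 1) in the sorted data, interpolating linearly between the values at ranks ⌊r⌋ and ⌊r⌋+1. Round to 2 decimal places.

Sorted: 4, 6, 7, 7, 10, 15, 15, 24, 25, 28, 29, 34, 35, 38.
n = 14.
P25: r = 4.25; ranks 4–5 are 7, 10; interpolating gives 7.75.
P70: r = 10.1; ranks 10–11 are 28, 29; interpolating gives 28.1.
Difference: 28.1 − 7.75 = 20.35.

20.35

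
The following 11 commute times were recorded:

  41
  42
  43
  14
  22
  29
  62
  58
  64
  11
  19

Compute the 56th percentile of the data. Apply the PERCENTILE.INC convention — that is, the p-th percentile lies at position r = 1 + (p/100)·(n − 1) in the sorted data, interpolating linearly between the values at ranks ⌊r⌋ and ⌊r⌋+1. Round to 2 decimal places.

Sorted: 11, 14, 19, 22, 29, 41, 42, 43, 58, 62, 64.
n = 11.
r = 1 + (56/100)·(11 − 1) = 1 + 5.6 = 6.6.
Rank 6 is 41 and rank 7 is 42.
Interpolate: 41 + 0.6·(42 − 41) = 41 + 0.6·1 = 41.6.

41.60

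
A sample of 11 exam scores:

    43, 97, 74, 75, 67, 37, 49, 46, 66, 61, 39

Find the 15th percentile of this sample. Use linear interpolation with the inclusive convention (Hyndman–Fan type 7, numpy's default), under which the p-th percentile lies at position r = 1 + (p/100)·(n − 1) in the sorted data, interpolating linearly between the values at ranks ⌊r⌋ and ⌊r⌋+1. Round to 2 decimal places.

Sorted: 37, 39, 43, 46, 49, 61, 66, 67, 74, 75, 97.
n = 11.
r = 1 + (15/100)·(11 − 1) = 1 + 1.5 = 2.5.
Rank 2 is 39 and rank 3 is 43.
Interpolate: 39 + 0.5·(43 − 39) = 39 + 0.5·4 = 41.

41.00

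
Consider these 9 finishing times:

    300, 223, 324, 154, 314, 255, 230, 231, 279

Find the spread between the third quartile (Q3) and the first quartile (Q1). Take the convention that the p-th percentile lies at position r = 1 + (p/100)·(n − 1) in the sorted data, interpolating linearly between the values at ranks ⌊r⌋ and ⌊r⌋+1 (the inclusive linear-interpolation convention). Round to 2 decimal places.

Sorted: 154, 223, 230, 231, 255, 279, 300, 314, 324.
n = 9.
P25: r = 3 (integer) → 230.
P75: r = 7 (integer) → 300.
Difference: 300 − 230 = 70.

70.00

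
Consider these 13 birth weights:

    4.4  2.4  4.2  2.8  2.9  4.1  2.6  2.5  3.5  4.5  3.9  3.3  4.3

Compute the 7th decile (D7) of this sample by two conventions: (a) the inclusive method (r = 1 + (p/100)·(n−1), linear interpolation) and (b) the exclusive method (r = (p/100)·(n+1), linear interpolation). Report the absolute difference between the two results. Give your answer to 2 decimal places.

Sorted: 2.4, 2.5, 2.6, 2.8, 2.9, 3.3, 3.5, 3.9, 4.1, 4.2, 4.3, 4.4, 4.5.
n = 13.
(a) r = 9.4; between ranks 9 (4.1) and 10 (4.2): 4.14.
(b) r = 9.8; between ranks 9 (4.1) and 10 (4.2): 4.18.
|4.14 − 4.18| = 0.04.

0.04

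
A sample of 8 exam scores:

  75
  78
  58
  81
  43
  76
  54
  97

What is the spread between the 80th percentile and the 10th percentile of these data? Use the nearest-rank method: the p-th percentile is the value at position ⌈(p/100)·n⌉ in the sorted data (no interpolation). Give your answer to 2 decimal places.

Sorted: 43, 54, 58, 75, 76, 78, 81, 97.
n = 8.
P10: rank ⌈10/100·8⌉ = 1 → 43.
P80: rank ⌈80/100·8⌉ = 7 → 81.
Difference: 81 − 43 = 38.

38.00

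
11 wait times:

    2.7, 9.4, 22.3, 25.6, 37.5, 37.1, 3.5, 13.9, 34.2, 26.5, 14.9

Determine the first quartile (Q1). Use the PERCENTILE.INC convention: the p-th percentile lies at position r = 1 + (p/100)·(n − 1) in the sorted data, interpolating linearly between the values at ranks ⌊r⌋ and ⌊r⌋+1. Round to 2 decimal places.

11.65

Sorted: 2.7, 3.5, 9.4, 13.9, 14.9, 22.3, 25.6, 26.5, 34.2, 37.1, 37.5.
n = 11.
r = 1 + (25/100)·(11 − 1) = 1 + 2.5 = 3.5.
Rank 3 is 9.4 and rank 4 is 13.9.
Interpolate: 9.4 + 0.5·(13.9 − 9.4) = 9.4 + 0.5·4.5 = 11.65.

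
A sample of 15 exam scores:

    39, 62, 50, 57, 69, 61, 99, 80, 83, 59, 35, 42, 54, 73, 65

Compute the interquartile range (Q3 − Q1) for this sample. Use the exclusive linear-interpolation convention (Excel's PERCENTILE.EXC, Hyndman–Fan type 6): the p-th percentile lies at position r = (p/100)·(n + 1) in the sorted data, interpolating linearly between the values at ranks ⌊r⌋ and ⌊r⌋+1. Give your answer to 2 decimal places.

23.00

Sorted: 35, 39, 42, 50, 54, 57, 59, 61, 62, 65, 69, 73, 80, 83, 99.
n = 15.
P25: r = 4 (integer) → 50.
P75: r = 12 (integer) → 73.
Difference: 73 − 50 = 23.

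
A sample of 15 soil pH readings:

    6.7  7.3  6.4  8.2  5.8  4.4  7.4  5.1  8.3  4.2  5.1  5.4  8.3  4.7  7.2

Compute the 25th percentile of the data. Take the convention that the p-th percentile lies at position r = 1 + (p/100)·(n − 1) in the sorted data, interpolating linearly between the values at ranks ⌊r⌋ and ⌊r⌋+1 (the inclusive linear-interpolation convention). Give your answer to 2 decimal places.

5.10

Sorted: 4.2, 4.4, 4.7, 5.1, 5.1, 5.4, 5.8, 6.4, 6.7, 7.2, 7.3, 7.4, 8.2, 8.3, 8.3.
n = 15.
r = 1 + (25/100)·(15 − 1) = 1 + 3.5 = 4.5.
Rank 4 is 5.1 and rank 5 is 5.1.
Interpolate: 5.1 + 0.5·(5.1 − 5.1) = 5.1 + 0.5·0 = 5.1.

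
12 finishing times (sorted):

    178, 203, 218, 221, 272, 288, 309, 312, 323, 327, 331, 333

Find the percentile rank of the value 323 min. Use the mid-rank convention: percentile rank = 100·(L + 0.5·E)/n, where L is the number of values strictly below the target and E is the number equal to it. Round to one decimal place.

Count below 323: L = 8; count equal: E = 1; n = 12.
Percentile rank = 100·(8 + 0.5·1)/12 = 100·8.5/12 = 70.83.

70.8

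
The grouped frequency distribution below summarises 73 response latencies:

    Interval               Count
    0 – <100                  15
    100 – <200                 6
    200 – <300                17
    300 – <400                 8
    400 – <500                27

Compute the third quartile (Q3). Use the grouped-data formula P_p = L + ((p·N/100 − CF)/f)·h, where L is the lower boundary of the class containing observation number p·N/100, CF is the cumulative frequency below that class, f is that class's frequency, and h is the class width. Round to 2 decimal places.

432.41

N = 73; target position k = 75/100 · 73 = 54.75.
Cumulative frequencies: 15, 21, 38, 46, 73.
Observation 54.75 falls in the class 400 – <500.
L = 400, CF = 46, f = 27, h = 100.
P75 = 400 + ((54.75 − 46)/27)·100 = 400 + 32.4074 = 432.407.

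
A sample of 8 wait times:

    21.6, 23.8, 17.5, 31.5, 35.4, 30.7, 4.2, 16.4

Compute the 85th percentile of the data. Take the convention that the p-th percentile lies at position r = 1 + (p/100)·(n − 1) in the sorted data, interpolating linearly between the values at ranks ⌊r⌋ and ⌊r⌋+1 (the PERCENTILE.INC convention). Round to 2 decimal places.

Sorted: 4.2, 16.4, 17.5, 21.6, 23.8, 30.7, 31.5, 35.4.
n = 8.
r = 1 + (85/100)·(8 − 1) = 1 + 5.95 = 6.95.
Rank 6 is 30.7 and rank 7 is 31.5.
Interpolate: 30.7 + 0.95·(31.5 − 30.7) = 30.7 + 0.95·0.8 = 31.46.

31.46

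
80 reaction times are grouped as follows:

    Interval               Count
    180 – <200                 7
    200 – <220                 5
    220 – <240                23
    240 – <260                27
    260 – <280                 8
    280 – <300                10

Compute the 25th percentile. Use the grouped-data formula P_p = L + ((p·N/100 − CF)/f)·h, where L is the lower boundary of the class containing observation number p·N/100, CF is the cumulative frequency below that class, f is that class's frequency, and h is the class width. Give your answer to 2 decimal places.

226.96

N = 80; target position k = 25/100 · 80 = 20.
Cumulative frequencies: 7, 12, 35, 62, 70, 80.
Observation 20 falls in the class 220 – <240.
L = 220, CF = 12, f = 23, h = 20.
P25 = 220 + ((20 − 12)/23)·20 = 220 + 6.95652 = 226.957.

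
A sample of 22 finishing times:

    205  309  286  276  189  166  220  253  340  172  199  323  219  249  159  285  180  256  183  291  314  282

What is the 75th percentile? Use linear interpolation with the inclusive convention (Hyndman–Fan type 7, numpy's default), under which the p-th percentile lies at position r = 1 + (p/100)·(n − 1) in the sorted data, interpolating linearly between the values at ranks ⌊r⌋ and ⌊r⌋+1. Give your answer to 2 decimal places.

Sorted: 159, 166, 172, 180, 183, 189, 199, 205, 219, 220, 249, 253, 256, 276, 282, 285, 286, 291, 309, 314, 323, 340.
n = 22.
r = 1 + (75/100)·(22 − 1) = 1 + 15.75 = 16.75.
Rank 16 is 285 and rank 17 is 286.
Interpolate: 285 + 0.75·(286 − 285) = 285 + 0.75·1 = 285.75.

285.75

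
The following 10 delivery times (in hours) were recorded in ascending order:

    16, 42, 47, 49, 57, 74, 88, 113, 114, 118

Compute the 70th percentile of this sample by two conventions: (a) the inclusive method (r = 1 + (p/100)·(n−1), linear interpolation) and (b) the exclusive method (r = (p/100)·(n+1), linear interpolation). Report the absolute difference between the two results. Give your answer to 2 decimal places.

10.00

n = 10.
(a) r = 7.3; between ranks 7 (88) and 8 (113): 95.5.
(b) r = 7.7; between ranks 7 (88) and 8 (113): 105.5.
|95.5 − 105.5| = 10.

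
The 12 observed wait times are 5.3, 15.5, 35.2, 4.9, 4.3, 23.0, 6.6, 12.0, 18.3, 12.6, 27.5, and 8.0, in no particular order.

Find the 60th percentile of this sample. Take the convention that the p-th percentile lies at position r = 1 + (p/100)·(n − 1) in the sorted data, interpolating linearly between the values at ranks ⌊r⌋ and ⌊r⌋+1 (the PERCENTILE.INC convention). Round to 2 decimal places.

14.34

Sorted: 4.3, 4.9, 5.3, 6.6, 8.0, 12.0, 12.6, 15.5, 18.3, 23.0, 27.5, 35.2.
n = 12.
r = 1 + (60/100)·(12 − 1) = 1 + 6.6 = 7.6.
Rank 7 is 12.6 and rank 8 is 15.5.
Interpolate: 12.6 + 0.6·(15.5 − 12.6) = 12.6 + 0.6·2.9 = 14.34.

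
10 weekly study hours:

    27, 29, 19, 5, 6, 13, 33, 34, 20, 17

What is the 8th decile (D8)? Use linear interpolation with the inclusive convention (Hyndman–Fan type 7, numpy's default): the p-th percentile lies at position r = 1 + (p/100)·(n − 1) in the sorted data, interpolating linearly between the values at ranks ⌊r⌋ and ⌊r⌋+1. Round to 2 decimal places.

Sorted: 5, 6, 13, 17, 19, 20, 27, 29, 33, 34.
n = 10.
r = 1 + (80/100)·(10 − 1) = 1 + 7.2 = 8.2.
Rank 8 is 29 and rank 9 is 33.
Interpolate: 29 + 0.2·(33 − 29) = 29 + 0.2·4 = 29.8.

29.80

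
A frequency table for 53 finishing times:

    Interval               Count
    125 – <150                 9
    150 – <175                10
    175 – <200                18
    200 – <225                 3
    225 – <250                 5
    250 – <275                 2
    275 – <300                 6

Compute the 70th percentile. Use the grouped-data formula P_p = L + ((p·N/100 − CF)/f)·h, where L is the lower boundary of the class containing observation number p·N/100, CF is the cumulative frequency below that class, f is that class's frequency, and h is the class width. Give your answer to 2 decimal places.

200.83

N = 53; target position k = 70/100 · 53 = 37.1.
Cumulative frequencies: 9, 19, 37, 40, 45, 47, 53.
Observation 37.1 falls in the class 200 – <225.
L = 200, CF = 37, f = 3, h = 25.
P70 = 200 + ((37.1 − 37)/3)·25 = 200 + 0.833333 = 200.833.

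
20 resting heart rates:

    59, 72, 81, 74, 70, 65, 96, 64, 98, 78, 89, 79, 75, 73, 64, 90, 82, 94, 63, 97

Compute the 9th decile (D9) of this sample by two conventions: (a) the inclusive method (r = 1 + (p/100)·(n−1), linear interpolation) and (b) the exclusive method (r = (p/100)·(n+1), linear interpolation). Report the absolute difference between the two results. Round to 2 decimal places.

0.80

Sorted: 59, 63, 64, 64, 65, 70, 72, 73, 74, 75, 78, 79, 81, 82, 89, 90, 94, 96, 97, 98.
n = 20.
(a) r = 18.1; between ranks 18 (96) and 19 (97): 96.1.
(b) r = 18.9; between ranks 18 (96) and 19 (97): 96.9.
|96.1 − 96.9| = 0.8.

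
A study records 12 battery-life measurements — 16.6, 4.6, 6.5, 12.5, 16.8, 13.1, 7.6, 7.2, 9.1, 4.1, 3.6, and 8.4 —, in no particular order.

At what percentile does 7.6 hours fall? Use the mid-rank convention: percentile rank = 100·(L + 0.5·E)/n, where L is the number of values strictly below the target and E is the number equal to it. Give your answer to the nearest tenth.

Sorted: 3.6, 4.1, 4.6, 6.5, 7.2, 7.6, 8.4, 9.1, 12.5, 13.1, 16.6, 16.8.
Count below 7.6: L = 5; count equal: E = 1; n = 12.
Percentile rank = 100·(5 + 0.5·1)/12 = 100·5.5/12 = 45.83.

45.8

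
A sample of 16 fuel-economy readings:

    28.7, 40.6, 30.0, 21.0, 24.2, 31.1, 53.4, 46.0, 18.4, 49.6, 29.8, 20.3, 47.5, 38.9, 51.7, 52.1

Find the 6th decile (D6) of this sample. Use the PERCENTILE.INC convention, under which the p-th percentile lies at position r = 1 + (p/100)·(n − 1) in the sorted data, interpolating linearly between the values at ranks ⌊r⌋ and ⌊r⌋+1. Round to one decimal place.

40.6

Sorted: 18.4, 20.3, 21.0, 24.2, 28.7, 29.8, 30.0, 31.1, 38.9, 40.6, 46.0, 47.5, 49.6, 51.7, 52.1, 53.4.
n = 16.
r = 1 + (60/100)·(16 − 1) = 1 + 9 = 10.
r is an integer, so P60 is the value at rank 10: 40.6.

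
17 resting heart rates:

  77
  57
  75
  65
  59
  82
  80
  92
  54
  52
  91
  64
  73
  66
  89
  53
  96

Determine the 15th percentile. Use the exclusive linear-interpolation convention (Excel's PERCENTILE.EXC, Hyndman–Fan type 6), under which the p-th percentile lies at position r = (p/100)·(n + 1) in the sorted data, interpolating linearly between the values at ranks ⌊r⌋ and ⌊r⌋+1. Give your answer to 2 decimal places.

Sorted: 52, 53, 54, 57, 59, 64, 65, 66, 73, 75, 77, 80, 82, 89, 91, 92, 96.
n = 17.
r = (15/100)·(17 + 1) = 2.7.
Rank 2 is 53 and rank 3 is 54.
Interpolate: 53 + 0.7·(54 − 53) = 53 + 0.7·1 = 53.7.

53.70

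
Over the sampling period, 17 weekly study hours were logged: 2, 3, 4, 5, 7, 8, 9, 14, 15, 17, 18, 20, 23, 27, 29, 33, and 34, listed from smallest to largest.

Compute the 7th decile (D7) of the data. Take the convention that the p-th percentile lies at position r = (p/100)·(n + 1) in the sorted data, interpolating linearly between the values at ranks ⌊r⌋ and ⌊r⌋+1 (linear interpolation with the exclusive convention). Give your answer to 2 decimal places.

21.80

n = 17.
r = (70/100)·(17 + 1) = 12.6.
Rank 12 is 20 and rank 13 is 23.
Interpolate: 20 + 0.6·(23 − 20) = 20 + 0.6·3 = 21.8.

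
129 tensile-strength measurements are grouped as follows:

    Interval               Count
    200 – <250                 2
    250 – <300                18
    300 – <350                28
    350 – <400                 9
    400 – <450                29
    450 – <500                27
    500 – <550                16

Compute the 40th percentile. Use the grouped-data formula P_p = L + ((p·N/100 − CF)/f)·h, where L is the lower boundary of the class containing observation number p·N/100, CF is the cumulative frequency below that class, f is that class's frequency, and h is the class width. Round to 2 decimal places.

370.00

N = 129; target position k = 40/100 · 129 = 51.6.
Cumulative frequencies: 2, 20, 48, 57, 86, 113, 129.
Observation 51.6 falls in the class 350 – <400.
L = 350, CF = 48, f = 9, h = 50.
P40 = 350 + ((51.6 − 48)/9)·50 = 350 + 20 = 370.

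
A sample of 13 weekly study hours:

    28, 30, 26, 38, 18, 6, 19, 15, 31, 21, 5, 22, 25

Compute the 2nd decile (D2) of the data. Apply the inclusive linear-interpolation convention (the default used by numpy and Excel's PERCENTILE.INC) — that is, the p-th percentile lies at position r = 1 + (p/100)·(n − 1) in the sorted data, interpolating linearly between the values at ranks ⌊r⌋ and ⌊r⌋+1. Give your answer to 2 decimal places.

Sorted: 5, 6, 15, 18, 19, 21, 22, 25, 26, 28, 30, 31, 38.
n = 13.
r = 1 + (20/100)·(13 − 1) = 1 + 2.4 = 3.4.
Rank 3 is 15 and rank 4 is 18.
Interpolate: 15 + 0.4·(18 − 15) = 15 + 0.4·3 = 16.2.

16.20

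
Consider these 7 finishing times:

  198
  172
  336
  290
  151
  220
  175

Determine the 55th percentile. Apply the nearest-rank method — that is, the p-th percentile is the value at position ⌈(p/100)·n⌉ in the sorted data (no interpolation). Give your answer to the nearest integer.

198

Sorted: 151, 172, 175, 198, 220, 290, 336.
n = 7.
Position = ⌈55/100 · 7⌉ = ⌈3.85⌉ = 4.
The value at rank 4 is 198.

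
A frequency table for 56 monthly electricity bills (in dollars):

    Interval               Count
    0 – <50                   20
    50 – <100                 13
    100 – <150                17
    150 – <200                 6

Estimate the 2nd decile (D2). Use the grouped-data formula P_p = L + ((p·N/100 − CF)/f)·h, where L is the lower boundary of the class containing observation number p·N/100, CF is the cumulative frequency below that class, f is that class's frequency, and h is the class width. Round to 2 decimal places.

N = 56; target position k = 20/100 · 56 = 11.2.
Cumulative frequencies: 20, 33, 50, 56.
Observation 11.2 falls in the class 0 – <50.
L = 0, CF = 0, f = 20, h = 50.
P20 = 0 + ((11.2 − 0)/20)·50 = 0 + 28 = 28.

28.00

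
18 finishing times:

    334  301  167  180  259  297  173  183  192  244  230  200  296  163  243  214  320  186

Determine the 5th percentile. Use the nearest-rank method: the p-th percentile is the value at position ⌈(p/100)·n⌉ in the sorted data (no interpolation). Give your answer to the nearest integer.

Sorted: 163, 167, 173, 180, 183, 186, 192, 200, 214, 230, 243, 244, 259, 296, 297, 301, 320, 334.
n = 18.
Position = ⌈5/100 · 18⌉ = ⌈0.9⌉ = 1.
The value at rank 1 is 163.

163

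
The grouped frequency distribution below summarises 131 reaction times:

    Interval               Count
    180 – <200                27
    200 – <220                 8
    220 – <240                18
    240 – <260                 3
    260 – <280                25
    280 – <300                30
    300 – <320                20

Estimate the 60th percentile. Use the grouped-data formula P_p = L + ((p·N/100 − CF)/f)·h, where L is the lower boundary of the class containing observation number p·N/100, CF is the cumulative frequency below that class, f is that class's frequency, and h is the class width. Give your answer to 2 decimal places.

278.08

N = 131; target position k = 60/100 · 131 = 78.6.
Cumulative frequencies: 27, 35, 53, 56, 81, 111, 131.
Observation 78.6 falls in the class 260 – <280.
L = 260, CF = 56, f = 25, h = 20.
P60 = 260 + ((78.6 − 56)/25)·20 = 260 + 18.08 = 278.08.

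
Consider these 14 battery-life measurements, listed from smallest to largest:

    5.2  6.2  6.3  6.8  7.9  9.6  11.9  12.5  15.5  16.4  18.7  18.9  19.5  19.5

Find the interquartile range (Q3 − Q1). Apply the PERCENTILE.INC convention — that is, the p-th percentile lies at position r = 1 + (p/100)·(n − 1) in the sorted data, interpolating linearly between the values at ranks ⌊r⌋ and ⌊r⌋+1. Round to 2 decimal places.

11.05

n = 14.
P25: r = 4.25; ranks 4–5 are 6.8, 7.9; interpolating gives 7.075.
P75: r = 10.75; ranks 10–11 are 16.4, 18.7; interpolating gives 18.125.
Difference: 18.125 − 7.075 = 11.05.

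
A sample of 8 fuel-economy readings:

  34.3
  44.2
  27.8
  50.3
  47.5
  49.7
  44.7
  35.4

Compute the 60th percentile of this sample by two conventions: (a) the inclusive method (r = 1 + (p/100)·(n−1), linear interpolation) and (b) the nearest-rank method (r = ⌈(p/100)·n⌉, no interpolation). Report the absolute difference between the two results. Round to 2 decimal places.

0.56

Sorted: 27.8, 34.3, 35.4, 44.2, 44.7, 47.5, 49.7, 50.3.
n = 8.
(a) r = 5.2; between ranks 5 (44.7) and 6 (47.5): 45.26.
(b) the nearest-rank method: rank 5 → 44.7.
|45.26 − 44.7| = 0.56.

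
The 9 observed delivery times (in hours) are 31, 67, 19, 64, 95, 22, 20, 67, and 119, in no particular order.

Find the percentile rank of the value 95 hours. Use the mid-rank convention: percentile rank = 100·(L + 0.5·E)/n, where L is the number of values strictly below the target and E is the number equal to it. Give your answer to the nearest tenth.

Sorted: 19, 20, 22, 31, 64, 67, 67, 95, 119.
Count below 95: L = 7; count equal: E = 1; n = 9.
Percentile rank = 100·(7 + 0.5·1)/9 = 100·7.5/9 = 83.33.

83.3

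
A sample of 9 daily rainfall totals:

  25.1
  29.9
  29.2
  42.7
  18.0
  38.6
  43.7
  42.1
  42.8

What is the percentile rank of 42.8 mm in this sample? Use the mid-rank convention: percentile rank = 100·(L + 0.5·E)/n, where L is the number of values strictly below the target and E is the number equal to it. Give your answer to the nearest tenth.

Sorted: 18.0, 25.1, 29.2, 29.9, 38.6, 42.1, 42.7, 42.8, 43.7.
Count below 42.8: L = 7; count equal: E = 1; n = 9.
Percentile rank = 100·(7 + 0.5·1)/9 = 100·7.5/9 = 83.33.

83.3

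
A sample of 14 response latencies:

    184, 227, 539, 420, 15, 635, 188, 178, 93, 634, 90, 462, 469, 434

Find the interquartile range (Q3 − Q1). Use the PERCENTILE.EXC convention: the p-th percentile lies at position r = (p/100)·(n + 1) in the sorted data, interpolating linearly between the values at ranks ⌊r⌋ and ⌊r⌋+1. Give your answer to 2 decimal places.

Sorted: 15, 90, 93, 178, 184, 188, 227, 420, 434, 462, 469, 539, 634, 635.
n = 14.
P25: r = 3.75; ranks 3–4 are 93, 178; interpolating gives 156.75.
P75: r = 11.25; ranks 11–12 are 469, 539; interpolating gives 486.5.
Difference: 486.5 − 156.75 = 329.75.

329.75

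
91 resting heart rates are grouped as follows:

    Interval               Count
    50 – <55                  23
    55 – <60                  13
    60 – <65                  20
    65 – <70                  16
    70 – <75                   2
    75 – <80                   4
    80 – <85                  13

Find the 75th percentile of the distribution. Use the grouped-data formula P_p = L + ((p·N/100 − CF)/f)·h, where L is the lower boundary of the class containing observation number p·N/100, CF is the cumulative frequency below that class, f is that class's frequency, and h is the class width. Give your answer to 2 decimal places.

68.83

N = 91; target position k = 75/100 · 91 = 68.25.
Cumulative frequencies: 23, 36, 56, 72, 74, 78, 91.
Observation 68.25 falls in the class 65 – <70.
L = 65, CF = 56, f = 16, h = 5.
P75 = 65 + ((68.25 − 56)/16)·5 = 65 + 3.82812 = 68.8281.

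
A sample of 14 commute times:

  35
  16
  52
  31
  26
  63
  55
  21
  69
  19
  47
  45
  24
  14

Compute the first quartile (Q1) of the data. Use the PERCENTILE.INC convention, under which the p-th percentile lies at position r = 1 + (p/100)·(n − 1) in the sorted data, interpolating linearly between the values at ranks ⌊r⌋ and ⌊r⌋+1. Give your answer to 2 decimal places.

Sorted: 14, 16, 19, 21, 24, 26, 31, 35, 45, 47, 52, 55, 63, 69.
n = 14.
r = 1 + (25/100)·(14 − 1) = 1 + 3.25 = 4.25.
Rank 4 is 21 and rank 5 is 24.
Interpolate: 21 + 0.25·(24 − 21) = 21 + 0.25·3 = 21.75.

21.75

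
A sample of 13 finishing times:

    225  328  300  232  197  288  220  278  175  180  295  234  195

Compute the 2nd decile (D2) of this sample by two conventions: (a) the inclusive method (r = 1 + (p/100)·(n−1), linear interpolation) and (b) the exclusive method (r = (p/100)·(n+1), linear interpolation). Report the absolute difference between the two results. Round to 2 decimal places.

3.80

Sorted: 175, 180, 195, 197, 220, 225, 232, 234, 278, 288, 295, 300, 328.
n = 13.
(a) r = 3.4; between ranks 3 (195) and 4 (197): 195.8.
(b) r = 2.8; between ranks 2 (180) and 3 (195): 192.
|195.8 − 192| = 3.8.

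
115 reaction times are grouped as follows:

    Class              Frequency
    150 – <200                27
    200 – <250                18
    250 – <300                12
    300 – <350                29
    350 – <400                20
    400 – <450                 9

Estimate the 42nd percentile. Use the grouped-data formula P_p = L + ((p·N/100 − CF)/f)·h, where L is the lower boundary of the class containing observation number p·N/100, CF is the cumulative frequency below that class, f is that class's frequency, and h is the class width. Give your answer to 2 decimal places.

263.75

N = 115; target position k = 42/100 · 115 = 48.3.
Cumulative frequencies: 27, 45, 57, 86, 106, 115.
Observation 48.3 falls in the class 250 – <300.
L = 250, CF = 45, f = 12, h = 50.
P42 = 250 + ((48.3 − 45)/12)·50 = 250 + 13.75 = 263.75.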